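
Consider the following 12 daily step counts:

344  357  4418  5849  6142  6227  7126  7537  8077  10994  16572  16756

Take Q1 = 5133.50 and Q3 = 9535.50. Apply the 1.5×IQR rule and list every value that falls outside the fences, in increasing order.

16572, 16756

IQR = Q3 − Q1 = 9535.50 − 5133.50 = 4402.00.
Lower fence = Q1 − 1.5·IQR = 5133.50 − 6603.00 = -1469.50.
Upper fence = Q3 + 1.5·IQR = 9535.50 + 6603.00 = 16138.50.
16572 > 16138.50 → outlier.
16756 > 16138.50 → outlier.
All remaining values lie within [-1469.50, 16138.50].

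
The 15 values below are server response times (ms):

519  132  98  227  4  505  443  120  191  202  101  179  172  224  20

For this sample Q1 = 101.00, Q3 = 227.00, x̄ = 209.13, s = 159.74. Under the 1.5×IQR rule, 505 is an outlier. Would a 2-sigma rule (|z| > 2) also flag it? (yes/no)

z = (505 − 209.13) / 159.74 = 1.85.
|z| = 1.85 ≤ 2.

no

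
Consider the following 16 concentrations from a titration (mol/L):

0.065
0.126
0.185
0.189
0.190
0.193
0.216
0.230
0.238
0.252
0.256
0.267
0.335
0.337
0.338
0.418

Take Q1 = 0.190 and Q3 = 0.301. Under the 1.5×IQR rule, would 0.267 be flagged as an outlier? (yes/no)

no

IQR = Q3 − Q1 = 0.301 − 0.190 = 0.111.
Lower fence = Q1 − 1.5·IQR = 0.190 − 0.1665 = 0.0235.
Upper fence = Q3 + 1.5·IQR = 0.301 + 0.1665 = 0.4675.
0.267 lies within [0.0235, 0.4675].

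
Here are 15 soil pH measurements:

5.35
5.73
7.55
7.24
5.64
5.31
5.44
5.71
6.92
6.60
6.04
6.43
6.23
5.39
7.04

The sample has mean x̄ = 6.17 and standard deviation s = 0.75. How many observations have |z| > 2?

0

Cutoffs: x̄ ± 2s = [4.67, 7.67].
Every value lies within the cutoffs.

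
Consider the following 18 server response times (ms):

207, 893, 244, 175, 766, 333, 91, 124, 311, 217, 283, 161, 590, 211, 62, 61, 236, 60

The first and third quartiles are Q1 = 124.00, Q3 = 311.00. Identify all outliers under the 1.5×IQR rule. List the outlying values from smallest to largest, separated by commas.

IQR = Q3 − Q1 = 311.00 − 124.00 = 187.00.
Lower fence = Q1 − 1.5·IQR = 124.00 − 280.50 = -156.50.
Upper fence = Q3 + 1.5·IQR = 311.00 + 280.50 = 591.50.
766 > 591.50 → outlier.
893 > 591.50 → outlier.
All remaining values lie within [-156.50, 591.50].

766, 893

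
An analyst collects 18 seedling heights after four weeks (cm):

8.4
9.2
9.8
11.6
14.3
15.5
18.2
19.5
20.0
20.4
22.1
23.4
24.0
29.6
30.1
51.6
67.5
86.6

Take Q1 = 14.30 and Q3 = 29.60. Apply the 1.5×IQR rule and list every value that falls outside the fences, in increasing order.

IQR = Q3 − Q1 = 29.60 − 14.30 = 15.30.
Lower fence = Q1 − 1.5·IQR = 14.30 − 22.95 = -8.65.
Upper fence = Q3 + 1.5·IQR = 29.60 + 22.95 = 52.55.
67.5 > 52.55 → outlier.
86.6 > 52.55 → outlier.
All remaining values lie within [-8.65, 52.55].

67.5, 86.6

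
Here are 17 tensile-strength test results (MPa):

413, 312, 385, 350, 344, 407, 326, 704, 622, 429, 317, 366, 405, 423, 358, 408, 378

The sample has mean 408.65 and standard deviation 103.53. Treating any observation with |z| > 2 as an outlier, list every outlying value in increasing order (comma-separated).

Cutoffs at x̄ ± 2s: 408.65 ± 2·103.53 = [201.59, 615.71].
622: z = 2.06, |z| > 2 → outlier.
704: z = 2.85, |z| > 2 → outlier.
Every other value lies within [201.59, 615.71].

622, 704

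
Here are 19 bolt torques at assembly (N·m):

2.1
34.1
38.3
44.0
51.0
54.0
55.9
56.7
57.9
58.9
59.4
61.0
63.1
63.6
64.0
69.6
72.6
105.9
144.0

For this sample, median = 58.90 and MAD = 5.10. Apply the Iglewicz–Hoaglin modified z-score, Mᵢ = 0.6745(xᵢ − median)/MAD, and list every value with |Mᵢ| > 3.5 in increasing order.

|Mᵢ| > 3.5 ⇔ |xᵢ − 58.90| > 3.5·5.10/0.6745 = 26.46.
So outliers lie outside [32.44, 85.36].
2.1: M = -7.51 → outlier.
105.9: M = 6.22 → outlier.
144.0: M = 11.25 → outlier.

2.1, 105.9, 144.0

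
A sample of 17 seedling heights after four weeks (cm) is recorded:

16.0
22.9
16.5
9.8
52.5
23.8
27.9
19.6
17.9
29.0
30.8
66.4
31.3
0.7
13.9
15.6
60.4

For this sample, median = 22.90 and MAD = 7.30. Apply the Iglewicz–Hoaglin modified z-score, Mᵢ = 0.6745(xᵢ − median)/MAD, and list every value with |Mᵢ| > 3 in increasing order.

|Mᵢ| > 3 ⇔ |xᵢ − 22.90| > 3·7.30/0.6745 = 32.47.
So outliers lie outside [-9.57, 55.37].
60.4: M = 3.46 → outlier.
66.4: M = 4.02 → outlier.

60.4, 66.4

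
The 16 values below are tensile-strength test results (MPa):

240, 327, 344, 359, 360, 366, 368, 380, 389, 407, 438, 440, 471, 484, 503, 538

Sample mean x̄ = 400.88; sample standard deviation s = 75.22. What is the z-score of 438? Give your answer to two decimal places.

z = (438 − 400.88) / 75.22 = 0.49.

0.49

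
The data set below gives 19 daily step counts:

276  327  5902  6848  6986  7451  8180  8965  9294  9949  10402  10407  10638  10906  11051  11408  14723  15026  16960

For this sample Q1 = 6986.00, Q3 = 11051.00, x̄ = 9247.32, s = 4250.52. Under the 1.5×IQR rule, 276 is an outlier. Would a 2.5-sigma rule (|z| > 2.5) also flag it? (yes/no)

z = (276 − 9247.32) / 4250.52 = -2.11.
|z| = 2.11 ≤ 2.5.

no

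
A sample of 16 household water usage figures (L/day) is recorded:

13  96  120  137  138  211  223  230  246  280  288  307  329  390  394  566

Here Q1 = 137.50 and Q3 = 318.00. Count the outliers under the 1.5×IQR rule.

IQR = 180.50; fences at 137.50 − 270.75 = -133.25 and 318.00 + 270.75 = 588.75.
Every value lies within the cutoffs.

0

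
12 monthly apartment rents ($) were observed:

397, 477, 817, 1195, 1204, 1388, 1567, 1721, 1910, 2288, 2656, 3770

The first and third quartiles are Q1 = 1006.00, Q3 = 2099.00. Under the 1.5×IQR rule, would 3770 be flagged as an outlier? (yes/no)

yes

IQR = Q3 − Q1 = 2099.00 − 1006.00 = 1093.00.
Lower fence = Q1 − 1.5·IQR = 1006.00 − 1639.50 = -633.50.
Upper fence = Q3 + 1.5·IQR = 2099.00 + 1639.50 = 3738.50.
3770 lies above the upper fence.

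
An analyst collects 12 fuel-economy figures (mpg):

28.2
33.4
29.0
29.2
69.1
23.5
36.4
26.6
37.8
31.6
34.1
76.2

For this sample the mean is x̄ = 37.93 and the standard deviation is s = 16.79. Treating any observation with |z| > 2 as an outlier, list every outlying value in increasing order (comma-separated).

76.2

Cutoffs at x̄ ± 2s: 37.93 ± 2·16.79 = [4.35, 71.51].
76.2: z = 2.28, |z| > 2 → outlier.
Every other value lies within [4.35, 71.51].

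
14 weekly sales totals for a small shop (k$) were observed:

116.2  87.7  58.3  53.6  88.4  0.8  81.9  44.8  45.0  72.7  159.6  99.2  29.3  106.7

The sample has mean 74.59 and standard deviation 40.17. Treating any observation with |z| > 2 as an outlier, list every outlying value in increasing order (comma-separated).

159.6

Cutoffs at x̄ ± 2s: 74.59 ± 2·40.17 = [-5.75, 154.93].
159.6: z = 2.12, |z| > 2 → outlier.
Every other value lies within [-5.75, 154.93].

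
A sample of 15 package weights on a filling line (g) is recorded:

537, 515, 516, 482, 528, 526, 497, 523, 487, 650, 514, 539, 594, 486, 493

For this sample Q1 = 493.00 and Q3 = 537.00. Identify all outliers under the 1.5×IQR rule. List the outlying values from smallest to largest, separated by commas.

IQR = Q3 − Q1 = 537.00 − 493.00 = 44.00.
Lower fence = Q1 − 1.5·IQR = 493.00 − 66.00 = 427.00.
Upper fence = Q3 + 1.5·IQR = 537.00 + 66.00 = 603.00.
650 > 603.00 → outlier.
All remaining values lie within [427.00, 603.00].

650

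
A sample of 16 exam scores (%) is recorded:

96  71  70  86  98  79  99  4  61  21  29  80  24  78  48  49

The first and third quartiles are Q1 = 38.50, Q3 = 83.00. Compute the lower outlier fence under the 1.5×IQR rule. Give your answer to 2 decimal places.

-28.25

IQR = Q3 − Q1 = 83.00 − 38.50 = 44.50.
Lower fence = Q1 − 1.5·IQR = 38.50 − 66.75 = -28.25.
Upper fence = Q3 + 1.5·IQR = 83.00 + 66.75 = 149.75.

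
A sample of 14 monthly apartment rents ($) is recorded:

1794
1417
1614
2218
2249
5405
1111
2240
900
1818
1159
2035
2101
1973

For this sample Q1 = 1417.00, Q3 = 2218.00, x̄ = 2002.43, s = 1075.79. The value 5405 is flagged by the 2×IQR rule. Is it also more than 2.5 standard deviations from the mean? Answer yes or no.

z = (5405 − 2002.43) / 1075.79 = 3.16.
|z| = 3.16 > 2.5.

yes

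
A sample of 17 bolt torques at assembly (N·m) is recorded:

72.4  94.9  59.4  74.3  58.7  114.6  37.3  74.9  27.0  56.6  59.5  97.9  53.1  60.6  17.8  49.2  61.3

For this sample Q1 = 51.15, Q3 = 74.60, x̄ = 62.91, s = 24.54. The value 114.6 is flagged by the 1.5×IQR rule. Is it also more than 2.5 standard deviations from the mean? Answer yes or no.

z = (114.6 − 62.91) / 24.54 = 2.11.
|z| = 2.11 ≤ 2.5.

no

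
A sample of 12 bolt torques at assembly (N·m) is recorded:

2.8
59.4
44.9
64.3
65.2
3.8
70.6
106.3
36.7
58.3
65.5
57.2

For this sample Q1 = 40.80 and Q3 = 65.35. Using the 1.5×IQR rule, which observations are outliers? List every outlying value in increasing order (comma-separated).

IQR = Q3 − Q1 = 65.35 − 40.80 = 24.55.
Lower fence = Q1 − 1.5·IQR = 40.80 − 36.825 = 3.975.
Upper fence = Q3 + 1.5·IQR = 65.35 + 36.825 = 102.175.
2.8 < 3.975 → outlier.
3.8 < 3.975 → outlier.
106.3 > 102.175 → outlier.
All remaining values lie within [3.975, 102.175].

2.8, 3.8, 106.3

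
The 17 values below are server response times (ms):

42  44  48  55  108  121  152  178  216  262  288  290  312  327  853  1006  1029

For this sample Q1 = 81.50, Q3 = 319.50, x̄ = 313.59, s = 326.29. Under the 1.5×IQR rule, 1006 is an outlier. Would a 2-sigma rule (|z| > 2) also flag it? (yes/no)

z = (1006 − 313.59) / 326.29 = 2.12.
|z| = 2.12 > 2.

yes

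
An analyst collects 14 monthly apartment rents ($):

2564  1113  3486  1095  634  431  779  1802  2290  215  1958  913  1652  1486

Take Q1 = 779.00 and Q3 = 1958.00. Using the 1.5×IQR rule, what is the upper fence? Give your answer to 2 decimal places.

3726.50

IQR = Q3 − Q1 = 1958.00 − 779.00 = 1179.00.
Lower fence = Q1 − 1.5·IQR = 779.00 − 1768.50 = -989.50.
Upper fence = Q3 + 1.5·IQR = 1958.00 + 1768.50 = 3726.50.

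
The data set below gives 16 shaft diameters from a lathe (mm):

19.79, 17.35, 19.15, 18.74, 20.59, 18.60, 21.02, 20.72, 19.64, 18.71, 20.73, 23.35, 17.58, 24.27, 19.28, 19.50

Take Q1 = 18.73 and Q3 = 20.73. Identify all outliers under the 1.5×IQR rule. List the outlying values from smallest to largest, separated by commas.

IQR = Q3 − Q1 = 20.73 − 18.73 = 2.00.
Lower fence = Q1 − 1.5·IQR = 18.73 − 3.00 = 15.73.
Upper fence = Q3 + 1.5·IQR = 20.73 + 3.00 = 23.73.
24.27 > 23.73 → outlier.
All remaining values lie within [15.73, 23.73].

24.27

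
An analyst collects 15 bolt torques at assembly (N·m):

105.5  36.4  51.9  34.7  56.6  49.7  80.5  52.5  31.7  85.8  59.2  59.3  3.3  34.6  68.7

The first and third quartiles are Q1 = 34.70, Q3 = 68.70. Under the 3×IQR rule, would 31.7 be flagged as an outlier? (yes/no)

no

IQR = Q3 − Q1 = 68.70 − 34.70 = 34.00.
Lower fence = Q1 − 3·IQR = 34.70 − 102.00 = -67.30.
Upper fence = Q3 + 3·IQR = 68.70 + 102.00 = 170.70.
31.7 lies within [-67.30, 170.70].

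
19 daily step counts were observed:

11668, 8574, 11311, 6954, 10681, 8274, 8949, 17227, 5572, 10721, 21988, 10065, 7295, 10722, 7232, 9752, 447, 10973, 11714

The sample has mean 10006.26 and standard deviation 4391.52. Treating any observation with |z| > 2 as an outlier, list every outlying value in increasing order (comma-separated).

Cutoffs at x̄ ± 2s: 10006.26 ± 2·4391.52 = [1223.22, 18789.30].
447: z = -2.18, |z| > 2 → outlier.
21988: z = 2.73, |z| > 2 → outlier.
Every other value lies within [1223.22, 18789.30].

447, 21988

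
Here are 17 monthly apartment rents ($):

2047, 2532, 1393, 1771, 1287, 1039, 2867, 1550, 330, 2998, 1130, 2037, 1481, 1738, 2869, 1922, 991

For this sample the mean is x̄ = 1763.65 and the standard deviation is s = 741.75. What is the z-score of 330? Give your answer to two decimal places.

-1.93

z = (330 − 1763.65) / 741.75 = -1.93.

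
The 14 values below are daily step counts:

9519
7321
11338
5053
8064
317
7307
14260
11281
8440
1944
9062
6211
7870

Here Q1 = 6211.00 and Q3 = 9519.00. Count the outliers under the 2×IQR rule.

0

IQR = 3308.00; fences at 6211.00 − 6616.00 = -405.00 and 9519.00 + 6616.00 = 16135.00.
Every value lies within the cutoffs.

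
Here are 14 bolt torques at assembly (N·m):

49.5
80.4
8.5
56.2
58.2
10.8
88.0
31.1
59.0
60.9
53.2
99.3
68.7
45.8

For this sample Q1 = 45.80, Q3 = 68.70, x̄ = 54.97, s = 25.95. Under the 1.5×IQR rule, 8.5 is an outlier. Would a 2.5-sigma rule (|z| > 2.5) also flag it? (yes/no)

z = (8.5 − 54.97) / 25.95 = -1.79.
|z| = 1.79 ≤ 2.5.

no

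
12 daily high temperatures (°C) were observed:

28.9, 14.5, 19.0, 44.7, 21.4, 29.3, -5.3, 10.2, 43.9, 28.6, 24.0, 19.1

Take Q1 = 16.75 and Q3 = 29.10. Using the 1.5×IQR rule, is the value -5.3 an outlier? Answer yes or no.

IQR = Q3 − Q1 = 29.10 − 16.75 = 12.35.
Lower fence = Q1 − 1.5·IQR = 16.75 − 18.525 = -1.775.
Upper fence = Q3 + 1.5·IQR = 29.10 + 18.525 = 47.625.
-5.3 lies below the lower fence.

yes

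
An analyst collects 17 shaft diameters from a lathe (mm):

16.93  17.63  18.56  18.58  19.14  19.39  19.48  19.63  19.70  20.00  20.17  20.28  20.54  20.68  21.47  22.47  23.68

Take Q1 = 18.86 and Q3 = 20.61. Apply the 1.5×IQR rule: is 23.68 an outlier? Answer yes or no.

yes

IQR = Q3 − Q1 = 20.61 − 18.86 = 1.75.
Lower fence = Q1 − 1.5·IQR = 18.86 − 2.625 = 16.235.
Upper fence = Q3 + 1.5·IQR = 20.61 + 2.625 = 23.235.
23.68 lies above the upper fence.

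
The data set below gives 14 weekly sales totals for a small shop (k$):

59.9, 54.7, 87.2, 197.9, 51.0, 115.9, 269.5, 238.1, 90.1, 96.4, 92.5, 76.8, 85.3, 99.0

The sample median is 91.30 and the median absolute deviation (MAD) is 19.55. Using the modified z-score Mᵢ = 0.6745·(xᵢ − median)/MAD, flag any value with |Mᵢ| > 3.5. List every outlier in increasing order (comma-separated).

197.9, 238.1, 269.5

|Mᵢ| > 3.5 ⇔ |xᵢ − 91.30| > 3.5·19.55/0.6745 = 101.45.
So outliers lie outside [-10.15, 192.75].
197.9: M = 3.68 → outlier.
238.1: M = 5.06 → outlier.
269.5: M = 6.15 → outlier.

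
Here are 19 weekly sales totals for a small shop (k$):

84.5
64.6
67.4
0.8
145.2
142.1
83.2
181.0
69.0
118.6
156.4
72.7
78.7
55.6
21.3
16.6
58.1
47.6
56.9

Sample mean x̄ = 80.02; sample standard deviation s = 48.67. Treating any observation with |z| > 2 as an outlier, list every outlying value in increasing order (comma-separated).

181.0

Cutoffs at x̄ ± 2s: 80.02 ± 2·48.67 = [-17.32, 177.36].
181.0: z = 2.07, |z| > 2 → outlier.
Every other value lies within [-17.32, 177.36].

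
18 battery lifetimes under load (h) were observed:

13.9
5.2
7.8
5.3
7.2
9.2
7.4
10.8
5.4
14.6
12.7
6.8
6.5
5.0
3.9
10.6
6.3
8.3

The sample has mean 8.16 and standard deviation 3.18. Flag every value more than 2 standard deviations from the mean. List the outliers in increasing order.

Cutoffs at x̄ ± 2s: 8.16 ± 2·3.18 = [1.80, 14.52].
14.6: z = 2.03, |z| > 2 → outlier.
Every other value lies within [1.80, 14.52].

14.6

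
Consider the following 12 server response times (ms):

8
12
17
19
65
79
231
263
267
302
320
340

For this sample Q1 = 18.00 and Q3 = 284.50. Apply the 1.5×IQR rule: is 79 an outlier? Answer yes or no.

no

IQR = Q3 − Q1 = 284.50 − 18.00 = 266.50.
Lower fence = Q1 − 1.5·IQR = 18.00 − 399.75 = -381.75.
Upper fence = Q3 + 1.5·IQR = 284.50 + 399.75 = 684.25.
79 lies within [-381.75, 684.25].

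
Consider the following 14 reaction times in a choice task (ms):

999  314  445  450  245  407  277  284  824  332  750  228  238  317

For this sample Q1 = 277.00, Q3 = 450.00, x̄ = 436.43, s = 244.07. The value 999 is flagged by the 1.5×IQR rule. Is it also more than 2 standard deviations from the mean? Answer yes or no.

z = (999 − 436.43) / 244.07 = 2.30.
|z| = 2.30 > 2.

yes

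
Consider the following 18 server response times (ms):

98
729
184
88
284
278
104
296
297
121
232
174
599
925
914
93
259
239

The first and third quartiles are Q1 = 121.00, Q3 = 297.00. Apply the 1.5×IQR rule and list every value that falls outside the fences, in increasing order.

IQR = Q3 − Q1 = 297.00 − 121.00 = 176.00.
Lower fence = Q1 − 1.5·IQR = 121.00 − 264.00 = -143.00.
Upper fence = Q3 + 1.5·IQR = 297.00 + 264.00 = 561.00.
599 > 561.00 → outlier.
729 > 561.00 → outlier.
914 > 561.00 → outlier.
925 > 561.00 → outlier.
All remaining values lie within [-143.00, 561.00].

599, 729, 914, 925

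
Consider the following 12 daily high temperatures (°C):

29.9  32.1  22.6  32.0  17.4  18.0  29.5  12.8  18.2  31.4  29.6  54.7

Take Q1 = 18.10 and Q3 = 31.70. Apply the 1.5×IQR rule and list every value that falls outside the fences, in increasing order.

54.7

IQR = Q3 − Q1 = 31.70 − 18.10 = 13.60.
Lower fence = Q1 − 1.5·IQR = 18.10 − 20.40 = -2.30.
Upper fence = Q3 + 1.5·IQR = 31.70 + 20.40 = 52.10.
54.7 > 52.10 → outlier.
All remaining values lie within [-2.30, 52.10].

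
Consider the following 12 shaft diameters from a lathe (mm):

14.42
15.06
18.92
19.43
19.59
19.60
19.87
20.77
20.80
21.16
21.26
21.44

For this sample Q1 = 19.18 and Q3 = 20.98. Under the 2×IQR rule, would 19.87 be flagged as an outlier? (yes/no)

IQR = Q3 − Q1 = 20.98 − 19.18 = 1.80.
Lower fence = Q1 − 2·IQR = 19.18 − 3.60 = 15.58.
Upper fence = Q3 + 2·IQR = 20.98 + 3.60 = 24.58.
19.87 lies within [15.58, 24.58].

no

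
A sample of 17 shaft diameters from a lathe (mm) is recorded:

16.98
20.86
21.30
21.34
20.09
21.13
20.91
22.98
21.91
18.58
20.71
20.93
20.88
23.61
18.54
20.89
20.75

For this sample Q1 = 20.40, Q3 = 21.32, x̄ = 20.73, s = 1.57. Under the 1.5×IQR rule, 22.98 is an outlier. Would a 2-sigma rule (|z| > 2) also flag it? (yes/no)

z = (22.98 − 20.73) / 1.57 = 1.43.
|z| = 1.43 ≤ 2.

no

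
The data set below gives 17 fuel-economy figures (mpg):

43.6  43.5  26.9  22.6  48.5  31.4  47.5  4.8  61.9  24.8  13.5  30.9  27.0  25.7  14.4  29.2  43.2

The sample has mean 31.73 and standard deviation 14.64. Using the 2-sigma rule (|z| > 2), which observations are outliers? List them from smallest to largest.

61.9

Cutoffs at x̄ ± 2s: 31.73 ± 2·14.64 = [2.45, 61.01].
61.9: z = 2.06, |z| > 2 → outlier.
Every other value lies within [2.45, 61.01].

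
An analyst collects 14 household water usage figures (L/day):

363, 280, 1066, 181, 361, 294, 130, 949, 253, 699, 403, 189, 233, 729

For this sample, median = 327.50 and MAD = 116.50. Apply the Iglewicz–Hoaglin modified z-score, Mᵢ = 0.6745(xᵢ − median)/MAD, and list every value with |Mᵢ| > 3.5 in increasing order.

|Mᵢ| > 3.5 ⇔ |xᵢ − 327.50| > 3.5·116.50/0.6745 = 604.52.
So outliers lie outside [-277.02, 932.02].
949: M = 3.60 → outlier.
1066: M = 4.28 → outlier.

949, 1066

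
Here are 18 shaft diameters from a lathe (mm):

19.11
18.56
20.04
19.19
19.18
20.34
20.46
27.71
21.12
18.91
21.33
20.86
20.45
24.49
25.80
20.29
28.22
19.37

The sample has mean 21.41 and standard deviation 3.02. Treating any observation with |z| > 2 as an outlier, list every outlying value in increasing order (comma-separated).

Cutoffs at x̄ ± 2s: 21.41 ± 2·3.02 = [15.37, 27.45].
27.71: z = 2.09, |z| > 2 → outlier.
28.22: z = 2.25, |z| > 2 → outlier.
Every other value lies within [15.37, 27.45].

27.71, 28.22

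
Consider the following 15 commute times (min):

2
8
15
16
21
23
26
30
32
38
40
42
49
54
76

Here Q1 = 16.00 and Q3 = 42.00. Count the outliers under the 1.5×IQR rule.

0

IQR = 26.00; fences at 16.00 − 39.00 = -23.00 and 42.00 + 39.00 = 81.00.
Every value lies within the cutoffs.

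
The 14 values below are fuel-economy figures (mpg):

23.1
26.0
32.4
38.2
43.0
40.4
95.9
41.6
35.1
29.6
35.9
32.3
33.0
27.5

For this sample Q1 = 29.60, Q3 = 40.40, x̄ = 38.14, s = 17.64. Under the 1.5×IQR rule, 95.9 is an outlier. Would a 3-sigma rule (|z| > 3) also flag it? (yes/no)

yes

z = (95.9 − 38.14) / 17.64 = 3.27.
|z| = 3.27 > 3.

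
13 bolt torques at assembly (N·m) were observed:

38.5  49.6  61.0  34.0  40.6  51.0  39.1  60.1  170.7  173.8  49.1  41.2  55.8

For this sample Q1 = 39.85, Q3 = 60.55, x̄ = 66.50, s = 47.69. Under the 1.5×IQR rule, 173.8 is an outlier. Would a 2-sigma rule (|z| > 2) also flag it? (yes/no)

z = (173.8 − 66.50) / 47.69 = 2.25.
|z| = 2.25 > 2.

yes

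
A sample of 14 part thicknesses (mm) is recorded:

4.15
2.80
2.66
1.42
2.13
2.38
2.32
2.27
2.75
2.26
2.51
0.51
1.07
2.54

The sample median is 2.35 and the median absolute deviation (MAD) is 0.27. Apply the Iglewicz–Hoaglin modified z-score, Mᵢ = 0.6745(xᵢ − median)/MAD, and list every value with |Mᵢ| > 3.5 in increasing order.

|Mᵢ| > 3.5 ⇔ |xᵢ − 2.35| > 3.5·0.27/0.6745 = 1.40.
So outliers lie outside [0.95, 3.75].
0.51: M = -4.60 → outlier.
4.15: M = 4.50 → outlier.

0.51, 4.15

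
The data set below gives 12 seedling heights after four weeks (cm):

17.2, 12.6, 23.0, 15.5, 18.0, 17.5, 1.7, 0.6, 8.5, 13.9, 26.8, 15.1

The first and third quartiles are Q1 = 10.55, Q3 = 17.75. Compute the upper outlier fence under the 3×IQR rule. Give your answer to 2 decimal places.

39.35

IQR = Q3 − Q1 = 17.75 − 10.55 = 7.20.
Lower fence = Q1 − 3·IQR = 10.55 − 21.60 = -11.05.
Upper fence = Q3 + 3·IQR = 17.75 + 21.60 = 39.35.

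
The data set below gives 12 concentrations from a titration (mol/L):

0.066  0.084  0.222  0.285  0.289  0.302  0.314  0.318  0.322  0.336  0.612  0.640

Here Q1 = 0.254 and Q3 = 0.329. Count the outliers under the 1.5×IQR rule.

4

IQR = 0.075; fences at 0.254 − 0.1125 = 0.1415 and 0.329 + 0.1125 = 0.4415.
Outside the cutoffs: 0.066, 0.084, 0.612, 0.640.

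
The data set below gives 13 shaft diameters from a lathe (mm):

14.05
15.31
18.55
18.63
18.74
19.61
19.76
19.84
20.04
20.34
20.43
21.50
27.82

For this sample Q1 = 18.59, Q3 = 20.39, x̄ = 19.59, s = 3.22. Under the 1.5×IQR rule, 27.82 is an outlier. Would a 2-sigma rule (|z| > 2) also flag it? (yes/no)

z = (27.82 − 19.59) / 3.22 = 2.56.
|z| = 2.56 > 2.

yes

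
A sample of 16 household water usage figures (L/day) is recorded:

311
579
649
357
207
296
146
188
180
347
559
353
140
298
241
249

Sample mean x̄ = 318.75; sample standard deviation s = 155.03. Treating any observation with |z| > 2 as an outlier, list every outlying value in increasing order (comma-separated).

649

Cutoffs at x̄ ± 2s: 318.75 ± 2·155.03 = [8.69, 628.81].
649: z = 2.13, |z| > 2 → outlier.
Every other value lies within [8.69, 628.81].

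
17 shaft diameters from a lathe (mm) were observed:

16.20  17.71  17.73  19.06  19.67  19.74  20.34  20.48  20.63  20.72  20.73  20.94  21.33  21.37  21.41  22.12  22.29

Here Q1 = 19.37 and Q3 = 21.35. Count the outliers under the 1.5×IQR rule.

IQR = 1.98; fences at 19.37 − 2.97 = 16.40 and 21.35 + 2.97 = 24.32.
Outside the cutoffs: 16.20.

1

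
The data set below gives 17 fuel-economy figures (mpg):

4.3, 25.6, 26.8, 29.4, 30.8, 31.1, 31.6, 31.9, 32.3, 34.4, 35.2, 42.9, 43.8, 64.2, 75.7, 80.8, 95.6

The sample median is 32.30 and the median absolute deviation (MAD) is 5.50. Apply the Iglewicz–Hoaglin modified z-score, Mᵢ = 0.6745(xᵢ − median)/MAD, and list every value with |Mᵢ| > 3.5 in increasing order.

|Mᵢ| > 3.5 ⇔ |xᵢ − 32.30| > 3.5·5.50/0.6745 = 28.54.
So outliers lie outside [3.76, 60.84].
64.2: M = 3.91 → outlier.
75.7: M = 5.32 → outlier.
80.8: M = 5.95 → outlier.
95.6: M = 7.76 → outlier.

64.2, 75.7, 80.8, 95.6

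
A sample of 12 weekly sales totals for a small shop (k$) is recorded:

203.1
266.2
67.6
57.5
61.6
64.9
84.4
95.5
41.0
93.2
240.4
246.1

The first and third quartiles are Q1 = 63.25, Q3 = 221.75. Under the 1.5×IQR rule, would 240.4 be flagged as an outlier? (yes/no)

IQR = Q3 − Q1 = 221.75 − 63.25 = 158.50.
Lower fence = Q1 − 1.5·IQR = 63.25 − 237.75 = -174.50.
Upper fence = Q3 + 1.5·IQR = 221.75 + 237.75 = 459.50.
240.4 lies within [-174.50, 459.50].

no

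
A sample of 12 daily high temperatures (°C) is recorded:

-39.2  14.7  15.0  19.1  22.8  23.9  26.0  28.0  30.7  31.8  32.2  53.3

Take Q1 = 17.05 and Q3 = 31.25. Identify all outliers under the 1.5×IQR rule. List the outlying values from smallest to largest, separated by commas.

IQR = Q3 − Q1 = 31.25 − 17.05 = 14.20.
Lower fence = Q1 − 1.5·IQR = 17.05 − 21.30 = -4.25.
Upper fence = Q3 + 1.5·IQR = 31.25 + 21.30 = 52.55.
-39.2 < -4.25 → outlier.
53.3 > 52.55 → outlier.
All remaining values lie within [-4.25, 52.55].

-39.2, 53.3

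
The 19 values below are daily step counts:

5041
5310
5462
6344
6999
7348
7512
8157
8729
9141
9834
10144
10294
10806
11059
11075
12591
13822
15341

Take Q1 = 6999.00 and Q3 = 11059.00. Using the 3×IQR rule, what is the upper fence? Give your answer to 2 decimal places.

23239.00

IQR = Q3 − Q1 = 11059.00 − 6999.00 = 4060.00.
Lower fence = Q1 − 3·IQR = 6999.00 − 12180.00 = -5181.00.
Upper fence = Q3 + 3·IQR = 11059.00 + 12180.00 = 23239.00.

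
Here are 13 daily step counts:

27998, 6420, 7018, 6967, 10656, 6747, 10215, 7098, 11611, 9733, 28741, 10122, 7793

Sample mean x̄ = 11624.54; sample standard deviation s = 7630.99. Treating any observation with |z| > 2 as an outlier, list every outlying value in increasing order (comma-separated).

Cutoffs at x̄ ± 2s: 11624.54 ± 2·7630.99 = [-3637.44, 26886.52].
27998: z = 2.15, |z| > 2 → outlier.
28741: z = 2.24, |z| > 2 → outlier.
Every other value lies within [-3637.44, 26886.52].

27998, 28741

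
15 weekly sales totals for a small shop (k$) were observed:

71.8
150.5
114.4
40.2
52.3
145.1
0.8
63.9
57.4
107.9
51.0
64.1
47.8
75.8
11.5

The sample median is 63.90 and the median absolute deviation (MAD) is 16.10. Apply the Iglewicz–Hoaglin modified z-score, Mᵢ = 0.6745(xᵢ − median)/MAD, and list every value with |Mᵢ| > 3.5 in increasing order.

|Mᵢ| > 3.5 ⇔ |xᵢ − 63.90| > 3.5·16.10/0.6745 = 83.54.
So outliers lie outside [-19.64, 147.44].
150.5: M = 3.63 → outlier.

150.5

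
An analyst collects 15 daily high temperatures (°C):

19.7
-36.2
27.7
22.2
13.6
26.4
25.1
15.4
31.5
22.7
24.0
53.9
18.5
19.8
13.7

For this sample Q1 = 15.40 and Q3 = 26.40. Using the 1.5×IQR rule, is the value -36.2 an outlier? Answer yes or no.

yes

IQR = Q3 − Q1 = 26.40 − 15.40 = 11.00.
Lower fence = Q1 − 1.5·IQR = 15.40 − 16.50 = -1.10.
Upper fence = Q3 + 1.5·IQR = 26.40 + 16.50 = 42.90.
-36.2 lies below the lower fence.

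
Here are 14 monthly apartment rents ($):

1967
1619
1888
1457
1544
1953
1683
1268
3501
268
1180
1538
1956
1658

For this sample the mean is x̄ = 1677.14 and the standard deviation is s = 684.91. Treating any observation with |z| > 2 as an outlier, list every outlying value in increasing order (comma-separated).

268, 3501

Cutoffs at x̄ ± 2s: 1677.14 ± 2·684.91 = [307.32, 3046.96].
268: z = -2.06, |z| > 2 → outlier.
3501: z = 2.66, |z| > 2 → outlier.
Every other value lies within [307.32, 3046.96].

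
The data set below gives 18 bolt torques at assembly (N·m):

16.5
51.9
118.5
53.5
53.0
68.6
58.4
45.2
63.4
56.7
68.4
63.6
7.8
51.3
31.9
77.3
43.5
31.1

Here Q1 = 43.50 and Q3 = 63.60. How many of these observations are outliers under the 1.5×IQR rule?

2

IQR = 20.10; fences at 43.50 − 30.15 = 13.35 and 63.60 + 30.15 = 93.75.
Outside the cutoffs: 7.8, 118.5.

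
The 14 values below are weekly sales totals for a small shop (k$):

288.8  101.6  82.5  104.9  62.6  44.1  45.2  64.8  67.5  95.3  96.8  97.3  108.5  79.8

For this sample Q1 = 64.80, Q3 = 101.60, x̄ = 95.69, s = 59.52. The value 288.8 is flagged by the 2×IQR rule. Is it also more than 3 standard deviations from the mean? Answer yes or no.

yes

z = (288.8 − 95.69) / 59.52 = 3.24.
|z| = 3.24 > 3.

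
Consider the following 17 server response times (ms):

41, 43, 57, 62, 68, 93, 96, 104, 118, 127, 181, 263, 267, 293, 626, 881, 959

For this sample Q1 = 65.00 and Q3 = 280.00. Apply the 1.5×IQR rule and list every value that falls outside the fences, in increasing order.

IQR = Q3 − Q1 = 280.00 − 65.00 = 215.00.
Lower fence = Q1 − 1.5·IQR = 65.00 − 322.50 = -257.50.
Upper fence = Q3 + 1.5·IQR = 280.00 + 322.50 = 602.50.
626 > 602.50 → outlier.
881 > 602.50 → outlier.
959 > 602.50 → outlier.
All remaining values lie within [-257.50, 602.50].

626, 881, 959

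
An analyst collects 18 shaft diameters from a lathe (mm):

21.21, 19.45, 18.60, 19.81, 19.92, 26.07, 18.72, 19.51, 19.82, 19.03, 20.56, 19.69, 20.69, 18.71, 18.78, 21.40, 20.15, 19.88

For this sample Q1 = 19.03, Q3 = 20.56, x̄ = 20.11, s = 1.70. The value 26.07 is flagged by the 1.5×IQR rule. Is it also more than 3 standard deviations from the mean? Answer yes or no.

z = (26.07 − 20.11) / 1.70 = 3.51.
|z| = 3.51 > 3.

yes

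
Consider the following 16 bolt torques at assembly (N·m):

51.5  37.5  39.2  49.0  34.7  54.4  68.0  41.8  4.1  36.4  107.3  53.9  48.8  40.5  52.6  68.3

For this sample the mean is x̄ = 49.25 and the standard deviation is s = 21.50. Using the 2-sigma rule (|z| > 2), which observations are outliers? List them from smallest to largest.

4.1, 107.3

Cutoffs at x̄ ± 2s: 49.25 ± 2·21.50 = [6.25, 92.25].
4.1: z = -2.10, |z| > 2 → outlier.
107.3: z = 2.70, |z| > 2 → outlier.
Every other value lies within [6.25, 92.25].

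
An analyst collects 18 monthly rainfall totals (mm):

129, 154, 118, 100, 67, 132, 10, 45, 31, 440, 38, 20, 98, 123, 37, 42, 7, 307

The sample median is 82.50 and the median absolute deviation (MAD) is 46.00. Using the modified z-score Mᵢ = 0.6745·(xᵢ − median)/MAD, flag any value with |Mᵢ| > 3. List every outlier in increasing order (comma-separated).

307, 440

|Mᵢ| > 3 ⇔ |xᵢ − 82.50| > 3·46.00/0.6745 = 204.60.
So outliers lie outside [-122.10, 287.10].
307: M = 3.29 → outlier.
440: M = 5.24 → outlier.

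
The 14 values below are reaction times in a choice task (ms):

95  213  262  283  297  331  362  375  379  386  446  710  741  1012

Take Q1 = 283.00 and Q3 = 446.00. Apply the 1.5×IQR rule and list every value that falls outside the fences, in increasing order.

710, 741, 1012

IQR = Q3 − Q1 = 446.00 − 283.00 = 163.00.
Lower fence = Q1 − 1.5·IQR = 283.00 − 244.50 = 38.50.
Upper fence = Q3 + 1.5·IQR = 446.00 + 244.50 = 690.50.
710 > 690.50 → outlier.
741 > 690.50 → outlier.
1012 > 690.50 → outlier.
All remaining values lie within [38.50, 690.50].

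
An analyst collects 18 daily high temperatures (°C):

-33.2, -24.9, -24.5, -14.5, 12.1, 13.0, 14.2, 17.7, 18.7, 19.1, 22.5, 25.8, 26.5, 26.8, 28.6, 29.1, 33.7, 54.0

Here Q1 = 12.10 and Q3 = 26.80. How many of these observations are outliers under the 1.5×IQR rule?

IQR = 14.70; fences at 12.10 − 22.05 = -9.95 and 26.80 + 22.05 = 48.85.
Outside the cutoffs: -33.2, -24.9, -24.5, -14.5, 54.0.

5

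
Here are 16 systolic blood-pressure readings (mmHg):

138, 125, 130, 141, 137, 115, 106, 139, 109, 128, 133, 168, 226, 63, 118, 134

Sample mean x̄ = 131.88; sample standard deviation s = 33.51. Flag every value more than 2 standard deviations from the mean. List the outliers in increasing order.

63, 226

Cutoffs at x̄ ± 2s: 131.88 ± 2·33.51 = [64.86, 198.90].
63: z = -2.06, |z| > 2 → outlier.
226: z = 2.81, |z| > 2 → outlier.
Every other value lies within [64.86, 198.90].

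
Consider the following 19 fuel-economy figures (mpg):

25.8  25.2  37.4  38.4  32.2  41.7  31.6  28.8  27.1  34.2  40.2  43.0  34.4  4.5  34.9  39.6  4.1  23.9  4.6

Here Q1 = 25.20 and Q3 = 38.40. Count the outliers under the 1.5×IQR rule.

3

IQR = 13.20; fences at 25.20 − 19.80 = 5.40 and 38.40 + 19.80 = 58.20.
Outside the cutoffs: 4.1, 4.5, 4.6.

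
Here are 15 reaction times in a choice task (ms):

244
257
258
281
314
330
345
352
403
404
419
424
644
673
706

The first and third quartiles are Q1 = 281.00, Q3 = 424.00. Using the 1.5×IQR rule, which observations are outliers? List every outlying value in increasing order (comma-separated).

644, 673, 706

IQR = Q3 − Q1 = 424.00 − 281.00 = 143.00.
Lower fence = Q1 − 1.5·IQR = 281.00 − 214.50 = 66.50.
Upper fence = Q3 + 1.5·IQR = 424.00 + 214.50 = 638.50.
644 > 638.50 → outlier.
673 > 638.50 → outlier.
706 > 638.50 → outlier.
All remaining values lie within [66.50, 638.50].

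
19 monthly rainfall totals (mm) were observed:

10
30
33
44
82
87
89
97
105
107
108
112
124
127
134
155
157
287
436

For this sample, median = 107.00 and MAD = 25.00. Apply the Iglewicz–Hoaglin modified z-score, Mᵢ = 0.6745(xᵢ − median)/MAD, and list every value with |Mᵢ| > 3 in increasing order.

287, 436

|Mᵢ| > 3 ⇔ |xᵢ − 107.00| > 3·25.00/0.6745 = 111.19.
So outliers lie outside [-4.19, 218.19].
287: M = 4.86 → outlier.
436: M = 8.88 → outlier.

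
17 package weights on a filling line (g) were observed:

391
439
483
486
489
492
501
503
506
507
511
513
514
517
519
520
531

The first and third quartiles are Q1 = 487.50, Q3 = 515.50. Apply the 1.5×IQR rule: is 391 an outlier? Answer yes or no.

yes

IQR = Q3 − Q1 = 515.50 − 487.50 = 28.00.
Lower fence = Q1 − 1.5·IQR = 487.50 − 42.00 = 445.50.
Upper fence = Q3 + 1.5·IQR = 515.50 + 42.00 = 557.50.
391 lies below the lower fence.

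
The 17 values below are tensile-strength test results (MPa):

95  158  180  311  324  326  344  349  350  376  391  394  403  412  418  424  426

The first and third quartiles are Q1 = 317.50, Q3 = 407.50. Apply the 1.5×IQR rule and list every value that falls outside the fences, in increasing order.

IQR = Q3 − Q1 = 407.50 − 317.50 = 90.00.
Lower fence = Q1 − 1.5·IQR = 317.50 − 135.00 = 182.50.
Upper fence = Q3 + 1.5·IQR = 407.50 + 135.00 = 542.50.
95 < 182.50 → outlier.
158 < 182.50 → outlier.
180 < 182.50 → outlier.
All remaining values lie within [182.50, 542.50].

95, 158, 180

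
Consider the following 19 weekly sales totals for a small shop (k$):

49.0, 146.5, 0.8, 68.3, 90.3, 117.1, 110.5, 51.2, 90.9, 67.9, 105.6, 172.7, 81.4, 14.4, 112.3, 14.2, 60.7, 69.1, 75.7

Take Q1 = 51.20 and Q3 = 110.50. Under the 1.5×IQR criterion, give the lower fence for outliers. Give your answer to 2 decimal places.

IQR = Q3 − Q1 = 110.50 − 51.20 = 59.30.
Lower fence = Q1 − 1.5·IQR = 51.20 − 88.95 = -37.75.
Upper fence = Q3 + 1.5·IQR = 110.50 + 88.95 = 199.45.

-37.75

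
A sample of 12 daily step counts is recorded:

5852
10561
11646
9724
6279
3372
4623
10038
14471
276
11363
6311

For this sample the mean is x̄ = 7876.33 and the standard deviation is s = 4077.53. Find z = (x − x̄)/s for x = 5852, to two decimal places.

-0.50

z = (5852 − 7876.33) / 4077.53 = -0.50.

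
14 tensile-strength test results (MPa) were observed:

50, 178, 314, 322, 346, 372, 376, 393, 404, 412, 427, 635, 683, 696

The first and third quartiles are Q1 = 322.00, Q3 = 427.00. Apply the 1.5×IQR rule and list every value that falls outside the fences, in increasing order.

IQR = Q3 − Q1 = 427.00 − 322.00 = 105.00.
Lower fence = Q1 − 1.5·IQR = 322.00 − 157.50 = 164.50.
Upper fence = Q3 + 1.5·IQR = 427.00 + 157.50 = 584.50.
50 < 164.50 → outlier.
635 > 584.50 → outlier.
683 > 584.50 → outlier.
696 > 584.50 → outlier.
All remaining values lie within [164.50, 584.50].

50, 635, 683, 696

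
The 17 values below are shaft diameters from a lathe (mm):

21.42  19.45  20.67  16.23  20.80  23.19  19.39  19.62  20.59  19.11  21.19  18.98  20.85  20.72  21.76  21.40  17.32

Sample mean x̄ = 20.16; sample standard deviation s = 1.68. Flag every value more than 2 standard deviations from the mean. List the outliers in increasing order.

Cutoffs at x̄ ± 2s: 20.16 ± 2·1.68 = [16.80, 23.52].
16.23: z = -2.34, |z| > 2 → outlier.
Every other value lies within [16.80, 23.52].

16.23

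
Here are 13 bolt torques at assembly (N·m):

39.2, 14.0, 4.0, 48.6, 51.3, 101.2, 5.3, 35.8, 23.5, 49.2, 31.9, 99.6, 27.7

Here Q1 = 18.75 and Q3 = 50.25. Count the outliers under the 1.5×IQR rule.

IQR = 31.50; fences at 18.75 − 47.25 = -28.50 and 50.25 + 47.25 = 97.50.
Outside the cutoffs: 99.6, 101.2.

2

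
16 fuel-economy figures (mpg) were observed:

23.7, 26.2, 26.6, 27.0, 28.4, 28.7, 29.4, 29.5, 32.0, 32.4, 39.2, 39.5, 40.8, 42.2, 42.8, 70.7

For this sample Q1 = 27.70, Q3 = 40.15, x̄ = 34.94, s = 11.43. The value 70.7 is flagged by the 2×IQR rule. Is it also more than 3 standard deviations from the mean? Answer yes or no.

yes

z = (70.7 − 34.94) / 11.43 = 3.13.
|z| = 3.13 > 3.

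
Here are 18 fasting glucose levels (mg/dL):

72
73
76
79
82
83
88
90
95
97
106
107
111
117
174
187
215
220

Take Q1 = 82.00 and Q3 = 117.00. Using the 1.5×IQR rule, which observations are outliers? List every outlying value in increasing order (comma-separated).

IQR = Q3 − Q1 = 117.00 − 82.00 = 35.00.
Lower fence = Q1 − 1.5·IQR = 82.00 − 52.50 = 29.50.
Upper fence = Q3 + 1.5·IQR = 117.00 + 52.50 = 169.50.
174 > 169.50 → outlier.
187 > 169.50 → outlier.
215 > 169.50 → outlier.
220 > 169.50 → outlier.
All remaining values lie within [29.50, 169.50].

174, 187, 215, 220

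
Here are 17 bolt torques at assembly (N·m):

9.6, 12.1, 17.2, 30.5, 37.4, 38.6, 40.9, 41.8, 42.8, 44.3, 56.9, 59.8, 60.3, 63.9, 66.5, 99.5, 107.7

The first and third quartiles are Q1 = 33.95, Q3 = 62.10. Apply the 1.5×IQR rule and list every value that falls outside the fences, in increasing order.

IQR = Q3 − Q1 = 62.10 − 33.95 = 28.15.
Lower fence = Q1 − 1.5·IQR = 33.95 − 42.225 = -8.275.
Upper fence = Q3 + 1.5·IQR = 62.10 + 42.225 = 104.325.
107.7 > 104.325 → outlier.
All remaining values lie within [-8.275, 104.325].

107.7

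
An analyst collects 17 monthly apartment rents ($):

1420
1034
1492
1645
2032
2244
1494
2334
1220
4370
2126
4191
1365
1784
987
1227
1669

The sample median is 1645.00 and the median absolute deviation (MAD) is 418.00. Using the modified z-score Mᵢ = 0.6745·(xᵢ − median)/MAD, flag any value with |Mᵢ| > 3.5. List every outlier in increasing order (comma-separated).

4191, 4370

|Mᵢ| > 3.5 ⇔ |xᵢ − 1645.00| > 3.5·418.00/0.6745 = 2169.01.
So outliers lie outside [-524.01, 3814.01].
4191: M = 4.11 → outlier.
4370: M = 4.40 → outlier.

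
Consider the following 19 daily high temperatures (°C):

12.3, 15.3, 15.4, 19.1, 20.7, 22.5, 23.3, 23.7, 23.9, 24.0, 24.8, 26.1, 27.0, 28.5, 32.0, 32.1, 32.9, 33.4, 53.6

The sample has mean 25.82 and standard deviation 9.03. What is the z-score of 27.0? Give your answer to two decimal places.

0.13

z = (27.0 − 25.82) / 9.03 = 0.13.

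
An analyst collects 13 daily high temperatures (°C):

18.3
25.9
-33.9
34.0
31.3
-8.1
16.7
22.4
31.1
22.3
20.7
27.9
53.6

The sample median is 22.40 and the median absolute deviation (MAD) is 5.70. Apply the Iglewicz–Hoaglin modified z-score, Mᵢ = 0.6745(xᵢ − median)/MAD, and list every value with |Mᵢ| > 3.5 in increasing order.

|Mᵢ| > 3.5 ⇔ |xᵢ − 22.40| > 3.5·5.70/0.6745 = 29.58.
So outliers lie outside [-7.18, 51.98].
-33.9: M = -6.66 → outlier.
-8.1: M = -3.61 → outlier.
53.6: M = 3.69 → outlier.

-33.9, -8.1, 53.6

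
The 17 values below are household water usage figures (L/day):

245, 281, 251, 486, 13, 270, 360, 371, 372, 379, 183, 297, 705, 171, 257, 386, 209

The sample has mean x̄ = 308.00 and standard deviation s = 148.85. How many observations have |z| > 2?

1

Cutoffs: x̄ ± 2s = [10.30, 605.70].
Outside the cutoffs: 705.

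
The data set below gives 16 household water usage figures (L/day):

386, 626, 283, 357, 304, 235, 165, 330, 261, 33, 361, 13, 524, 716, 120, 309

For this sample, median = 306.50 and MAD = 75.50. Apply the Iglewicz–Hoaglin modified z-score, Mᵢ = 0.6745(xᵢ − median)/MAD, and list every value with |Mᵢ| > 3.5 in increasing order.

|Mᵢ| > 3.5 ⇔ |xᵢ − 306.50| > 3.5·75.50/0.6745 = 391.77.
So outliers lie outside [-85.27, 698.27].
716: M = 3.66 → outlier.

716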